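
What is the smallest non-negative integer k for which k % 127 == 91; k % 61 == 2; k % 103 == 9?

The moduli are pairwise coprime; N = 127·61·103 = 797941.
N/127 = 6283; 6283 ≡ 60 (mod 127); 60·36 ≡ 1, so inverse 36.
N/61 = 13081; 13081 ≡ 27 (mod 61); 27·52 ≡ 1, so inverse 52.
N/103 = 7747; 7747 ≡ 22 (mod 103); 22·89 ≡ 1, so inverse 89.
k ≡ 91·6283·36 + 2·13081·52 + 9·7747·89 = 28148879.
28148879 mod 797941 = 220944.

220944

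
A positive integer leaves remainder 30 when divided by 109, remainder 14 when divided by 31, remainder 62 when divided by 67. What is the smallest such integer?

195903

The moduli are pairwise coprime; N = 109·31·67 = 226393.
N/109 = 2077; 2077 ≡ 6 (mod 109); 6·91 ≡ 1, so inverse 91.
N/31 = 7303; 7303 ≡ 18 (mod 31); 18·19 ≡ 1, so inverse 19.
N/67 = 3379; 3379 ≡ 29 (mod 67); 29·37 ≡ 1, so inverse 37.
t ≡ 30·2077·91 + 14·7303·19 + 62·3379·37 = 15364234.
15364234 mod 226393 = 195903.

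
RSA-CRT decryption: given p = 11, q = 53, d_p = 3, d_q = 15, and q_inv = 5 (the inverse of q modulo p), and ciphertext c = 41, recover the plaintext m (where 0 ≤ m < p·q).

292

m₁ = c^(d_p) mod p: c ≡ 8 (mod 11), and 8^3 mod 11 = 6.
m₂ = c^(d_q) mod q: c ≡ 41 (mod 53), and 41^15 mod 53 = 27.
h = q_inv·(m₁ − m₂) mod p = 5·(6 − 27) mod 11 = 5.
m = m₂ + h·q = 27 + 5·53 = 292.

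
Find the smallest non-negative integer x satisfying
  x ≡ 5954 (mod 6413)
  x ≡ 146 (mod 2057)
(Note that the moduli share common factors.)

gcd(6413, 2057) = 121 and 121 | (146 − 5954), so the pair is consistent; merging gives x ≡ 70084 (mod 109021), where 109021 = lcm(6413, 2057).
The solution is unique modulo lcm(6413, 2057) = 109021.

70084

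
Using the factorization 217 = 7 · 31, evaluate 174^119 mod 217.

111

Mod 7: 174 ≡ 6; by Fermat, exponent reduces to 119 mod 6 = 5; 6^5 ≡ 6 (mod 7).
Mod 31: 174 ≡ 19; by Fermat, exponent reduces to 119 mod 30 = 29; 19^29 ≡ 18 (mod 31).
Combine by CRT: x ≡ 6 (mod 7), x ≡ 18 (mod 31) ⇒ x ≡ 111 (mod 217).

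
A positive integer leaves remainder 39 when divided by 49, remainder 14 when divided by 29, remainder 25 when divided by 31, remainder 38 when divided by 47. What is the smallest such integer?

1382966

The moduli are pairwise coprime; M = 49·29·31·47 = 2070397.
M/49 = 42253; 42253 ≡ 15 (mod 49); 15·36 ≡ 1, so inverse 36.
M/29 = 71393; 71393 ≡ 24 (mod 29); 24·23 ≡ 1, so inverse 23.
M/31 = 66787; 66787 ≡ 13 (mod 31); 13·12 ≡ 1, so inverse 12.
M/47 = 44051; 44051 ≡ 12 (mod 47); 12·4 ≡ 1, so inverse 4.
n ≡ 39·42253·36 + 14·71393·23 + 25·66787·12 + 38·44051·4 = 109043610.
109043610 mod 2070397 = 1382966.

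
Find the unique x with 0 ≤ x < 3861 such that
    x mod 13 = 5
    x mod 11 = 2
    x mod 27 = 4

2488

The moduli are pairwise coprime; N = 13·11·27 = 3861.
N/13 = 297; 297 ≡ 11 (mod 13); 11·6 ≡ 1, so inverse 6.
N/11 = 351; 351 ≡ 10 (mod 11); 10·10 ≡ 1, so inverse 10.
N/27 = 143; 143 ≡ 8 (mod 27); 8·17 ≡ 1, so inverse 17.
x ≡ 5·297·6 + 2·351·10 + 4·143·17 = 25654.
25654 mod 3861 = 2488.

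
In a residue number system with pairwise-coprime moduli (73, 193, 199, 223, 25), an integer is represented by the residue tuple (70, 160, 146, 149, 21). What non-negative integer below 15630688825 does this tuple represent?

The moduli are pairwise coprime; N = 73·193·199·223·25 = 15630688825.
N/73 = 214119025; 214119025 ≡ 24 (mod 73); 24·70 ≡ 1, so inverse 70.
N/193 = 80988025; 80988025 ≡ 14 (mod 193); 14·69 ≡ 1, so inverse 69.
N/199 = 78546175; 78546175 ≡ 79 (mod 199); 79·131 ≡ 1, so inverse 131.
N/223 = 70092775; 70092775 ≡ 84 (mod 223); 84·77 ≡ 1, so inverse 77.
N/25 = 625227553; 625227553 ≡ 3 (mod 25); 3·17 ≡ 1, so inverse 17.
x ≡ 70·214119025·70 + 160·80988025·69 + 146·78546175·131 + 149·70092775·77 + 21·625227553·17 = 4472945805546.
4472945805546 mod 15630688825 = 2568801596.

2568801596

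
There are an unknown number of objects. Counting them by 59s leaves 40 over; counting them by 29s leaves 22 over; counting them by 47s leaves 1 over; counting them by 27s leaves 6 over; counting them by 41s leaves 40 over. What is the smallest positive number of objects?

Combine the congruences pairwise.
From N ≡ 40 (mod 59) write N = 40 + 59t. Substituting into N ≡ 22 (mod 29) gives 59t ≡ 11 (mod 29), and since 1⁻¹ ≡ 1 (mod 29), t ≡ 11. Hence N ≡ 40 + 59·11 = 689 (mod 1711).
From N ≡ 689 (mod 1711) write N = 689 + 1711t. Substituting into N ≡ 1 (mod 47) gives 1711t ≡ 17 (mod 47), and since 19⁻¹ ≡ 5 (mod 47), t ≡ 38. Hence N ≡ 689 + 1711·38 = 65707 (mod 80417).
From N ≡ 65707 (mod 80417) write N = 65707 + 80417t. Substituting into N ≡ 6 (mod 27) gives 80417t ≡ 17 (mod 27), and since 11⁻¹ ≡ 5 (mod 27), t ≡ 4. Hence N ≡ 65707 + 80417·4 = 387375 (mod 2171259).
From N ≡ 387375 (mod 2171259) write N = 387375 + 2171259t. Substituting into N ≡ 40 (mod 41) gives 2171259t ≡ 33 (mod 41), and since 22⁻¹ ≡ 28 (mod 41), t ≡ 22. Hence N ≡ 387375 + 2171259·22 = 48155073 (mod 89021619).

48155073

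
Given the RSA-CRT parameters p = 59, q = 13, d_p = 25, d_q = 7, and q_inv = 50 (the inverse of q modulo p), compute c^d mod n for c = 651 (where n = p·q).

365

m₁ = c^(d_p) mod p: c ≡ 2 (mod 59), and 2^25 mod 59 = 11.
m₂ = c^(d_q) mod q: c ≡ 1 (mod 13), and 1^7 mod 13 = 1.
h = q_inv·(m₁ − m₂) mod p = 50·(11 − 1) mod 59 = 28.
m = m₂ + h·q = 1 + 28·13 = 365.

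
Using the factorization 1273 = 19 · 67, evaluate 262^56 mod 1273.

Mod 19: 262 ≡ 15; by Fermat, exponent reduces to 56 mod 18 = 2; 15^2 ≡ 16 (mod 19).
Mod 67: 262 ≡ 61; 61^56 ≡ 21 (mod 67).
Combine by CRT: x ≡ 16 (mod 19), x ≡ 21 (mod 67) ⇒ x ≡ 624 (mod 1273).

624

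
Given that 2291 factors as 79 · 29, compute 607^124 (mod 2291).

36

Mod 79: 607 ≡ 54; by Fermat, exponent reduces to 124 mod 78 = 46; 54^46 ≡ 36 (mod 79).
Mod 29: 607 ≡ 27; by Fermat, exponent reduces to 124 mod 28 = 12; 27^12 ≡ 7 (mod 29).
Combine by CRT: x ≡ 36 (mod 79), x ≡ 7 (mod 29) ⇒ x ≡ 36 (mod 2291).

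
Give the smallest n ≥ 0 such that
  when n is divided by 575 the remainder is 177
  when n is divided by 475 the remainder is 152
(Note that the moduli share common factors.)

8227

gcd(575, 475) = 25 and 25 | (152 − 177), so the pair is consistent; merging gives n ≡ 8227 (mod 10925), where 10925 = lcm(575, 475).
The solution is unique modulo lcm(575, 475) = 10925.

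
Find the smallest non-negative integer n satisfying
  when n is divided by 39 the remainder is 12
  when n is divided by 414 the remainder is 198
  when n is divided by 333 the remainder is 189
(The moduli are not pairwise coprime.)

gcd(39, 414) = 3 and 3 | (198 − 12), so the pair is consistent; merging gives n ≡ 1026 (mod 5382), where 5382 = lcm(39, 414).
gcd(5382, 333) = 9 and 9 | (189 − 1026), so the pair is consistent; merging gives n ≡ 17172 (mod 199134), where 199134 = lcm(5382, 333).
The solution is unique modulo lcm(39, 414, 333) = 199134.

17172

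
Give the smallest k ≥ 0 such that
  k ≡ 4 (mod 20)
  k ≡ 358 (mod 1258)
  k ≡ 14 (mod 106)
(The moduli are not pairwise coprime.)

21744

Combine the congruences pairwise.
gcd(20, 1258) = 2 and 2 | (358 − 4), so the pair is consistent; merging gives k ≡ 9164 (mod 12580), where 12580 = lcm(20, 1258).
gcd(12580, 106) = 2 and 2 | (14 − 9164), so the pair is consistent; merging gives k ≡ 21744 (mod 666740), where 666740 = lcm(12580, 106).
The solution is unique modulo lcm(20, 1258, 106) = 666740.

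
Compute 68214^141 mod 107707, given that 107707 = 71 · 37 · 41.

Mod 71: 68214 ≡ 54; by Fermat, exponent reduces to 141 mod 70 = 1; 54^1 ≡ 54 (mod 71).
Mod 37: 68214 ≡ 23; by Fermat, exponent reduces to 141 mod 36 = 33; 23^33 ≡ 6 (mod 37).
Mod 41: 68214 ≡ 31; by Fermat, exponent reduces to 141 mod 40 = 21; 31^21 ≡ 31 (mod 41).
Combine by CRT: x ≡ 54 (mod 71), x ≡ 6 (mod 37), x ≡ 31 (mod 41) ⇒ x ≡ 27460 (mod 107707).

27460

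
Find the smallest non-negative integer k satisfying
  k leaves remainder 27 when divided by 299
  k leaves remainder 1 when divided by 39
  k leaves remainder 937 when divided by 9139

gcd(299, 39) = 13 and 13 | (1 − 27), so the pair is consistent; merging gives k ≡ 625 (mod 897), where 897 = lcm(299, 39).
gcd(897, 9139) = 13 and 13 | (937 − 625), so the pair is consistent; merging gives k ≡ 275107 (mod 630591), where 630591 = lcm(897, 9139).
The solution is unique modulo lcm(299, 39, 9139) = 630591.

275107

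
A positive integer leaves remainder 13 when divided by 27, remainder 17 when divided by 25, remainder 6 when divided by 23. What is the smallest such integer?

742

The moduli are pairwise coprime; N = 27·25·23 = 15525.
N/27 = 575; 575 ≡ 8 (mod 27); 8·17 ≡ 1, so inverse 17.
N/25 = 621; 621 ≡ 21 (mod 25); 21·6 ≡ 1, so inverse 6.
N/23 = 675; 675 ≡ 8 (mod 23); 8·3 ≡ 1, so inverse 3.
x ≡ 13·575·17 + 17·621·6 + 6·675·3 = 202567.
202567 mod 15525 = 742.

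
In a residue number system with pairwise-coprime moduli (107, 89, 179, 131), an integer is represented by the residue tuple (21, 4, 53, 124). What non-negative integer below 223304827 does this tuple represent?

194222034

Combine the congruences pairwise.
From x ≡ 21 (mod 107) write x = 21 + 107t. Substituting into x ≡ 4 (mod 89) gives 107t ≡ 72 (mod 89), and since 18⁻¹ ≡ 5 (mod 89), t ≡ 4. Hence x ≡ 21 + 107·4 = 449 (mod 9523).
From x ≡ 449 (mod 9523) write x = 449 + 9523t. Substituting into x ≡ 53 (mod 179) gives 9523t ≡ 141 (mod 179), and since 36⁻¹ ≡ 5 (mod 179), t ≡ 168. Hence x ≡ 449 + 9523·168 = 1600313 (mod 1704617).
From x ≡ 1600313 (mod 1704617) write x = 1600313 + 1704617t. Substituting into x ≡ 124 (mod 131) gives 1704617t ≡ 107 (mod 131), and since 45⁻¹ ≡ 99 (mod 131), t ≡ 113. Hence x ≡ 1600313 + 1704617·113 = 194222034 (mod 223304827).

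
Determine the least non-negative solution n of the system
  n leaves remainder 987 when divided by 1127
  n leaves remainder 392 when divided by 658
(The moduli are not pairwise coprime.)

35924

gcd(1127, 658) = 7 and 7 | (392 − 987), so the pair is consistent; merging gives n ≡ 35924 (mod 105938), where 105938 = lcm(1127, 658).
The solution is unique modulo lcm(1127, 658) = 105938.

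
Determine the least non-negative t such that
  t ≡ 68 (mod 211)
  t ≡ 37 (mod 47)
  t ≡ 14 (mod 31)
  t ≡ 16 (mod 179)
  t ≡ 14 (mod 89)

The moduli are pairwise coprime; N = 211·47·31·179·89 = 4897619537.
N/211 = 23211467; 23211467 ≡ 201 (mod 211); 201·21 ≡ 1, so inverse 21.
N/47 = 104204671; 104204671 ≡ 31 (mod 47); 31·44 ≡ 1, so inverse 44.
N/31 = 157987727; 157987727 ≡ 9 (mod 31); 9·7 ≡ 1, so inverse 7.
N/179 = 27361003; 27361003 ≡ 137 (mod 179); 137·98 ≡ 1, so inverse 98.
N/89 = 55029433; 55029433 ≡ 21 (mod 89); 21·17 ≡ 1, so inverse 17.
t ≡ 68·23211467·21 + 37·104204671·44 + 14·157987727·7 + 16·27361003·98 + 14·55029433·17 = 274273034268.
274273034268 mod 4897619537 = 6340196.

6340196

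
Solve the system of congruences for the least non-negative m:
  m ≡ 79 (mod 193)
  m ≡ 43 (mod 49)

2395

Combine the congruences pairwise.
From m ≡ 79 (mod 193) write m = 79 + 193t. Substituting into m ≡ 43 (mod 49) gives 193t ≡ 13 (mod 49), and since 46⁻¹ ≡ 16 (mod 49), t ≡ 12. Hence m ≡ 79 + 193·12 = 2395 (mod 9457).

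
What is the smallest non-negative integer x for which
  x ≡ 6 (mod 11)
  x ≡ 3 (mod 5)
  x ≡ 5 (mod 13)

83

The moduli are pairwise coprime; N = 11·5·13 = 715.
N/11 = 65; 65 ≡ 10 (mod 11); 10·10 ≡ 1, so inverse 10.
N/5 = 143; 143 ≡ 3 (mod 5); 3·2 ≡ 1, so inverse 2.
N/13 = 55; 55 ≡ 3 (mod 13); 3·9 ≡ 1, so inverse 9.
x ≡ 6·65·10 + 3·143·2 + 5·55·9 = 7233.
7233 mod 715 = 83.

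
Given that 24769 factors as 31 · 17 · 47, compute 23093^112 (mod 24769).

Mod 31: 23093 ≡ 29; by Fermat, exponent reduces to 112 mod 30 = 22; 29^22 ≡ 4 (mod 31).
Mod 17: 23093 ≡ 7; since 16 | 112, by Fermat 7^112 ≡ 1 (mod 17).
Mod 47: 23093 ≡ 16; by Fermat, exponent reduces to 112 mod 46 = 20; 16^20 ≡ 27 (mod 47).
Combine by CRT: x ≡ 4 (mod 31), x ≡ 1 (mod 17), x ≡ 27 (mod 47) ⇒ x ≡ 9521 (mod 24769).

9521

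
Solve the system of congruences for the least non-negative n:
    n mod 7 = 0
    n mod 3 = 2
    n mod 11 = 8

140

The moduli are pairwise coprime; M = 7·3·11 = 231.
M/7 = 33; 33 ≡ 5 (mod 7); 5·3 ≡ 1, so inverse 3.
M/3 = 77; 77 ≡ 2 (mod 3); 2·2 ≡ 1, so inverse 2.
M/11 = 21; 21 ≡ 10 (mod 11); 10·10 ≡ 1, so inverse 10.
n ≡ 0·33·3 + 2·77·2 + 8·21·10 = 1988.
1988 mod 231 = 140.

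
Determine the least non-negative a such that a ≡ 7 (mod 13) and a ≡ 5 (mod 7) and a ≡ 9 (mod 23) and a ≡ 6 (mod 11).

The moduli are pairwise coprime; N = 13·7·23·11 = 23023.
N/13 = 1771; 1771 ≡ 3 (mod 13); 3·9 ≡ 1, so inverse 9.
N/7 = 3289; 3289 ≡ 6 (mod 7); 6·6 ≡ 1, so inverse 6.
N/23 = 1001; 1001 ≡ 12 (mod 23); 12·2 ≡ 1, so inverse 2.
N/11 = 2093; 2093 ≡ 3 (mod 11); 3·4 ≡ 1, so inverse 4.
a ≡ 7·1771·9 + 5·3289·6 + 9·1001·2 + 6·2093·4 = 278493.
278493 mod 23023 = 2217.

2217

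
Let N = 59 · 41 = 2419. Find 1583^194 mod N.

Mod 59: 1583 ≡ 49; by Fermat, exponent reduces to 194 mod 58 = 20; 49^20 ≡ 35 (mod 59).
Mod 41: 1583 ≡ 25; by Fermat, exponent reduces to 194 mod 40 = 34; 25^34 ≡ 18 (mod 41).
Combine by CRT: x ≡ 35 (mod 59), x ≡ 18 (mod 41) ⇒ x ≡ 920 (mod 2419).

920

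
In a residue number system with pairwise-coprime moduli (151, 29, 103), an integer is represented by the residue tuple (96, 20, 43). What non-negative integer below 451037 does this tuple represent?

415648

Combine the congruences pairwise.
From x ≡ 96 (mod 151) write x = 96 + 151t. Substituting into x ≡ 20 (mod 29) gives 151t ≡ 11 (mod 29), and since 6⁻¹ ≡ 5 (mod 29), t ≡ 26. Hence x ≡ 96 + 151·26 = 4022 (mod 4379).
From x ≡ 4022 (mod 4379) write x = 4022 + 4379t. Substituting into x ≡ 43 (mod 103) gives 4379t ≡ 38 (mod 103), and since 53⁻¹ ≡ 35 (mod 103), t ≡ 94. Hence x ≡ 4022 + 4379·94 = 415648 (mod 451037).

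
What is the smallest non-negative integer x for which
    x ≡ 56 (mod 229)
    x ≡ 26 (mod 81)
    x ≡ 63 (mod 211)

2091284

Combine the congruences pairwise.
From x ≡ 56 (mod 229) write x = 56 + 229t. Substituting into x ≡ 26 (mod 81) gives 229t ≡ 51 (mod 81), and since 67⁻¹ ≡ 52 (mod 81), t ≡ 60. Hence x ≡ 56 + 229·60 = 13796 (mod 18549).
From x ≡ 13796 (mod 18549) write x = 13796 + 18549t. Substituting into x ≡ 63 (mod 211) gives 18549t ≡ 193 (mod 211), and since 192⁻¹ ≡ 111 (mod 211), t ≡ 112. Hence x ≡ 13796 + 18549·112 = 2091284 (mod 3913839).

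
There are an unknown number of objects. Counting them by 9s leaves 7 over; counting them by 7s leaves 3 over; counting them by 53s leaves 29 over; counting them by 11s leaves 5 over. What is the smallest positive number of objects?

3580

From N ≡ 7 (mod 9) write N = 7 + 9t. Substituting into N ≡ 3 (mod 7) gives 9t ≡ 3 (mod 7), and since 2⁻¹ ≡ 4 (mod 7), t ≡ 5. Hence N ≡ 7 + 9·5 = 52 (mod 63).
From N ≡ 52 (mod 63) write N = 52 + 63t. Substituting into N ≡ 29 (mod 53) gives 63t ≡ 30 (mod 53), and since 10⁻¹ ≡ 16 (mod 53), t ≡ 3. Hence N ≡ 52 + 63·3 = 241 (mod 3339).
From N ≡ 241 (mod 3339) write N = 241 + 3339t. Substituting into N ≡ 5 (mod 11) gives 3339t ≡ 6 (mod 11), and since 6⁻¹ ≡ 2 (mod 11), t ≡ 1. Hence N ≡ 241 + 3339·1 = 3580 (mod 36729).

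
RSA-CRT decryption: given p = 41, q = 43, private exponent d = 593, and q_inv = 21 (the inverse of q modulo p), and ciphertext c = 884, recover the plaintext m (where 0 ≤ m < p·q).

d_p = d mod (p−1) = 593 mod 40 = 33; d_q = d mod (q−1) = 5.
m₁ = c^(d_p) mod p: c ≡ 23 (mod 41), and 23^33 mod 41 = 31.
m₂ = c^(d_q) mod q: c ≡ 24 (mod 43), and 24^5 mod 43 = 13.
h = q_inv·(m₁ − m₂) mod p = 21·(31 − 13) mod 41 = 9.
m = m₂ + h·q = 13 + 9·43 = 400.

400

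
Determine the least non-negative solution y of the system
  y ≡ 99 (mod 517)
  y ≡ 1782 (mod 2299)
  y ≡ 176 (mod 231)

1158179

gcd(517, 2299) = 11 and 11 | (1782 − 99), so the pair is consistent; merging gives y ≡ 77649 (mod 108053), where 108053 = lcm(517, 2299).
gcd(108053, 231) = 11 and 11 | (176 − 77649), so the pair is consistent; merging gives y ≡ 1158179 (mod 2269113), where 2269113 = lcm(108053, 231).
The solution is unique modulo lcm(517, 2299, 231) = 2269113.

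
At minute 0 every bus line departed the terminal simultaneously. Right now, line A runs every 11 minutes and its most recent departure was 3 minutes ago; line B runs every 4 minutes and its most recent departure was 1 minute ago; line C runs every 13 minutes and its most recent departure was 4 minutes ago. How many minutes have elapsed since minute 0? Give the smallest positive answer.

The moduli are pairwise coprime; N = 11·4·13 = 572.
N/11 = 52; 52 ≡ 8 (mod 11); 8·7 ≡ 1, so inverse 7.
N/4 = 143; 143 ≡ 3 (mod 4); 3·3 ≡ 1, so inverse 3.
N/13 = 44; 44 ≡ 5 (mod 13); 5·8 ≡ 1, so inverse 8.
t ≡ 3·52·7 + 1·143·3 + 4·44·8 = 2929.
2929 mod 572 = 69.

69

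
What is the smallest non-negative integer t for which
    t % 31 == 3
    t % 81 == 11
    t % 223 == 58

427772

The moduli are pairwise coprime; N = 31·81·223 = 559953.
N/31 = 18063; 18063 ≡ 21 (mod 31); 21·3 ≡ 1, so inverse 3.
N/81 = 6913; 6913 ≡ 28 (mod 81); 28·55 ≡ 1, so inverse 55.
N/223 = 2511; 2511 ≡ 58 (mod 223); 58·50 ≡ 1, so inverse 50.
t ≡ 3·18063·3 + 11·6913·55 + 58·2511·50 = 11626832.
11626832 mod 559953 = 427772.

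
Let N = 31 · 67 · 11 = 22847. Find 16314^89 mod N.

Mod 31: 16314 ≡ 8; by Fermat, exponent reduces to 89 mod 30 = 29; 8^29 ≡ 4 (mod 31).
Mod 67: 16314 ≡ 33; by Fermat, exponent reduces to 89 mod 66 = 23; 33^23 ≡ 19 (mod 67).
Mod 11: 16314 ≡ 1; by Fermat, exponent reduces to 89 mod 10 = 9; 1^9 ≡ 1 (mod 11).
Combine by CRT: x ≡ 4 (mod 31), x ≡ 19 (mod 67), x ≡ 1 (mod 11) ⇒ x ≡ 3972 (mod 22847).

3972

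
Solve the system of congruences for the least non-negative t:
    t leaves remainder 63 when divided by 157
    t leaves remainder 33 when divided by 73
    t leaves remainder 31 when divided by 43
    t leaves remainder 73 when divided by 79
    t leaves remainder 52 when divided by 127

The moduli are pairwise coprime; N = 157·73·43·79·127 = 4944493159.
N/157 = 31493587; 31493587 ≡ 15 (mod 157); 15·21 ≡ 1, so inverse 21.
N/73 = 67732783; 67732783 ≡ 25 (mod 73); 25·38 ≡ 1, so inverse 38.
N/43 = 114988213; 114988213 ≡ 21 (mod 43); 21·41 ≡ 1, so inverse 41.
N/79 = 62588521; 62588521 ≡ 60 (mod 79); 60·54 ≡ 1, so inverse 54.
N/127 = 38933017; 38933017 ≡ 24 (mod 127); 24·90 ≡ 1, so inverse 90.
t ≡ 63·31493587·21 + 33·67732783·38 + 31·114988213·41 + 73·62588521·54 + 52·38933017·90 = 701683413548.
701683413548 mod 4944493159 = 4509878129.

4509878129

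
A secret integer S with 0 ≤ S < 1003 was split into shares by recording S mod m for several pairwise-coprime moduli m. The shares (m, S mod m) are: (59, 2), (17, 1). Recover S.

120

Combine the congruences pairwise.
From S ≡ 2 (mod 59) write S = 2 + 59t. Substituting into S ≡ 1 (mod 17) gives 59t ≡ 16 (mod 17), and since 8⁻¹ ≡ 15 (mod 17), t ≡ 2. Hence S ≡ 2 + 59·2 = 120 (mod 1003).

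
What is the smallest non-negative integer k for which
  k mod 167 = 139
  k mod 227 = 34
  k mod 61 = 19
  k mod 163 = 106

345834761

The moduli are pairwise coprime; N = 167·227·61·163 = 376929187.
N/167 = 2257061; 2257061 ≡ 56 (mod 167); 56·3 ≡ 1, so inverse 3.
N/227 = 1660481; 1660481 ≡ 203 (mod 227); 203·104 ≡ 1, so inverse 104.
N/61 = 6179167; 6179167 ≡ 50 (mod 61); 50·11 ≡ 1, so inverse 11.
N/163 = 2312449; 2312449 ≡ 131 (mod 163); 131·56 ≡ 1, so inverse 56.
k ≡ 139·2257061·3 + 34·1660481·104 + 19·6179167·11 + 106·2312449·56 = 21830798420.
21830798420 mod 376929187 = 345834761.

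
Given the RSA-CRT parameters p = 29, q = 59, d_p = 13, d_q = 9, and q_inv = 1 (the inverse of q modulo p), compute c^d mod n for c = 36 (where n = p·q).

576

m₁ = c^(d_p) mod p: c ≡ 7 (mod 29), and 7^13 mod 29 = 25.
m₂ = c^(d_q) mod q: c ≡ 36 (mod 59), and 36^9 mod 59 = 45.
h = q_inv·(m₁ − m₂) mod p = 1·(25 − 45) mod 29 = 9.
m = m₂ + h·q = 45 + 9·59 = 576.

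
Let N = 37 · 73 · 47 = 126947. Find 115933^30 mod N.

41392

Mod 37: 115933 ≡ 12; 12^30 ≡ 26 (mod 37).
Mod 73: 115933 ≡ 9; 9^30 ≡ 1 (mod 73).
Mod 47: 115933 ≡ 31; 31^30 ≡ 32 (mod 47).
Combine by CRT: x ≡ 26 (mod 37), x ≡ 1 (mod 73), x ≡ 32 (mod 47) ⇒ x ≡ 41392 (mod 126947).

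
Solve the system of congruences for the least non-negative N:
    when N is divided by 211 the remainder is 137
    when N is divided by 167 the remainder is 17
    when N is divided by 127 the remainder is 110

The moduli are pairwise coprime; M = 211·167·127 = 4475099.
M/211 = 21209; 21209 ≡ 109 (mod 211); 109·151 ≡ 1, so inverse 151.
M/167 = 26797; 26797 ≡ 77 (mod 167); 77·154 ≡ 1, so inverse 154.
M/127 = 35237; 35237 ≡ 58 (mod 127); 58·46 ≡ 1, so inverse 46.
N ≡ 137·21209·151 + 17·26797·154 + 110·35237·46 = 687204349.
687204349 mod 4475099 = 2514202.

2514202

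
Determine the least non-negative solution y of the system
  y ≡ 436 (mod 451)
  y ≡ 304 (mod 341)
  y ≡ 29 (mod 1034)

282311

gcd(451, 341) = 11 and 11 | (304 − 436), so the pair is consistent; merging gives y ≡ 2691 (mod 13981), where 13981 = lcm(451, 341).
gcd(13981, 1034) = 11 and 11 | (29 − 2691), so the pair is consistent; merging gives y ≡ 282311 (mod 1314214), where 1314214 = lcm(13981, 1034).
The solution is unique modulo lcm(451, 341, 1034) = 1314214.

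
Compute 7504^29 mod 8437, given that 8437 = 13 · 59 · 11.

Mod 13: 7504 ≡ 3; by Fermat, exponent reduces to 29 mod 12 = 5; 3^5 ≡ 9 (mod 13).
Mod 59: 7504 ≡ 11; 11^29 ≡ 58 (mod 59).
Mod 11: 7504 ≡ 2; by Fermat, exponent reduces to 29 mod 10 = 9; 2^9 ≡ 6 (mod 11).
Combine by CRT: x ≡ 9 (mod 13), x ≡ 58 (mod 59), x ≡ 6 (mod 11) ⇒ x ≡ 5781 (mod 8437).

5781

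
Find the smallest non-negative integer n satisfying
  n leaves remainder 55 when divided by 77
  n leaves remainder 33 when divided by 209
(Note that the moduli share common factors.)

gcd(77, 209) = 11 and 11 | (33 − 55), so the pair is consistent; merging gives n ≡ 1287 (mod 1463), where 1463 = lcm(77, 209).
The solution is unique modulo lcm(77, 209) = 1463.

1287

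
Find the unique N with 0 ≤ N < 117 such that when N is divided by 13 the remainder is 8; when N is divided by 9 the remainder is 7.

34

From N ≡ 8 (mod 13) write N = 8 + 13t. Substituting into N ≡ 7 (mod 9) gives 13t ≡ 8 (mod 9), and since 4⁻¹ ≡ 7 (mod 9), t ≡ 2. Hence N ≡ 8 + 13·2 = 34 (mod 117).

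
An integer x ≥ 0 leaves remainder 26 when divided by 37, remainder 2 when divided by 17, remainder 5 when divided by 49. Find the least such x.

20487

The moduli are pairwise coprime; N = 37·17·49 = 30821.
N/37 = 833; 833 ≡ 19 (mod 37); 19·2 ≡ 1, so inverse 2.
N/17 = 1813; 1813 ≡ 11 (mod 17); 11·14 ≡ 1, so inverse 14.
N/49 = 629; 629 ≡ 41 (mod 49); 41·6 ≡ 1, so inverse 6.
x ≡ 26·833·2 + 2·1813·14 + 5·629·6 = 112950.
112950 mod 30821 = 20487.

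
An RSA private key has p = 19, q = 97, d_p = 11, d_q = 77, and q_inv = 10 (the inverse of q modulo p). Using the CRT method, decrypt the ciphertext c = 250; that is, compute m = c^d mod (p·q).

1663

m₁ = c^(d_p) mod p: c ≡ 3 (mod 19), and 3^11 mod 19 = 10.
m₂ = c^(d_q) mod q: c ≡ 56 (mod 97), and 56^77 mod 97 = 14.
h = q_inv·(m₁ − m₂) mod p = 10·(10 − 14) mod 19 = 17.
m = m₂ + h·q = 14 + 17·97 = 1663.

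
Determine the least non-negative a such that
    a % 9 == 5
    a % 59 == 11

From a ≡ 5 (mod 9) write a = 5 + 9t. Substituting into a ≡ 11 (mod 59) gives 9t ≡ 6 (mod 59), and since 9⁻¹ ≡ 46 (mod 59), t ≡ 40. Hence a ≡ 5 + 9·40 = 365 (mod 531).

365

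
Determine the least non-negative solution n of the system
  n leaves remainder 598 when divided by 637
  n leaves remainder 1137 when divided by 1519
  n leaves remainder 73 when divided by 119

84682

gcd(637, 1519) = 49 and 49 | (1137 − 598), so the pair is consistent; merging gives n ≡ 5694 (mod 19747), where 19747 = lcm(637, 1519).
gcd(19747, 119) = 7 and 7 | (73 − 5694), so the pair is consistent; merging gives n ≡ 84682 (mod 335699), where 335699 = lcm(19747, 119).
The solution is unique modulo lcm(637, 1519, 119) = 335699.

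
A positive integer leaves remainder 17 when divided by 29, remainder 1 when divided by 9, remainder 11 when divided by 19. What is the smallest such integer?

1873

The moduli are pairwise coprime; N = 29·9·19 = 4959.
N/29 = 171; 171 ≡ 26 (mod 29); 26·19 ≡ 1, so inverse 19.
N/9 = 551; 551 ≡ 2 (mod 9); 2·5 ≡ 1, so inverse 5.
N/19 = 261; 261 ≡ 14 (mod 19); 14·15 ≡ 1, so inverse 15.
t ≡ 17·171·19 + 1·551·5 + 11·261·15 = 101053.
101053 mod 4959 = 1873.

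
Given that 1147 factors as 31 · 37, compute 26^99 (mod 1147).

Mod 31: 26 ≡ 26; by Fermat, exponent reduces to 99 mod 30 = 9; 26^9 ≡ 30 (mod 31).
Mod 37: 26 ≡ 26; by Fermat, exponent reduces to 99 mod 36 = 27; 26^27 ≡ 1 (mod 37).
Combine by CRT: x ≡ 30 (mod 31), x ≡ 1 (mod 37) ⇒ x ≡ 371 (mod 1147).

371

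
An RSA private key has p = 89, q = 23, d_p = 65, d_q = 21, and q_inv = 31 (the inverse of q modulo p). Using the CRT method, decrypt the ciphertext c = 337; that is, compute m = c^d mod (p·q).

1722

m₁ = c^(d_p) mod p: c ≡ 70 (mod 89), and 70^65 mod 89 = 31.
m₂ = c^(d_q) mod q: c ≡ 15 (mod 23), and 15^21 mod 23 = 20.
h = q_inv·(m₁ − m₂) mod p = 31·(31 − 20) mod 89 = 74.
m = m₂ + h·q = 20 + 74·23 = 1722.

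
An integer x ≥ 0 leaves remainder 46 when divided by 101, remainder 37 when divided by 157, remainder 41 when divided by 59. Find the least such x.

748456

The moduli are pairwise coprime; N = 101·157·59 = 935563.
N/101 = 9263; 9263 ≡ 72 (mod 101); 72·94 ≡ 1, so inverse 94.
N/157 = 5959; 5959 ≡ 150 (mod 157); 150·112 ≡ 1, so inverse 112.
N/59 = 15857; 15857 ≡ 45 (mod 59); 45·21 ≡ 1, so inverse 21.
x ≡ 46·9263·94 + 37·5959·112 + 41·15857·21 = 78400185.
78400185 mod 935563 = 748456.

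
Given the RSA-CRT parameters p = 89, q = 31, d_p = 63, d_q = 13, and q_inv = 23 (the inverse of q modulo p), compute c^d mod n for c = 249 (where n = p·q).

m₁ = c^(d_p) mod p: c ≡ 71 (mod 89), and 71^63 mod 89 = 36.
m₂ = c^(d_q) mod q: c ≡ 1 (mod 31), and 1^13 mod 31 = 1.
h = q_inv·(m₁ − m₂) mod p = 23·(36 − 1) mod 89 = 4.
m = m₂ + h·q = 1 + 4·31 = 125.

125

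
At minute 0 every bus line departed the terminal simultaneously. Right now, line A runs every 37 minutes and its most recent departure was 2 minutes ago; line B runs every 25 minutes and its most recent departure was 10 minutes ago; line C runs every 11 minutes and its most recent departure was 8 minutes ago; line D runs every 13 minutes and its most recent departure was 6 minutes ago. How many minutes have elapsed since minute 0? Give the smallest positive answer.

From t ≡ 2 (mod 37) write t = 2 + 37s. Substituting into t ≡ 10 (mod 25) gives 37s ≡ 8 (mod 25), and since 12⁻¹ ≡ 23 (mod 25), s ≡ 9. Hence t ≡ 2 + 37·9 = 335 (mod 925).
From t ≡ 335 (mod 925) write t = 335 + 925s. Substituting into t ≡ 8 (mod 11) gives 925s ≡ 3 (mod 11), and since 1⁻¹ ≡ 1 (mod 11), s ≡ 3. Hence t ≡ 335 + 925·3 = 3110 (mod 10175).
From t ≡ 3110 (mod 10175) write t = 3110 + 10175s. Substituting into t ≡ 6 (mod 13) gives 10175s ≡ 3 (mod 13), and since 9⁻¹ ≡ 3 (mod 13), s ≡ 9. Hence t ≡ 3110 + 10175·9 = 94685 (mod 132275).

94685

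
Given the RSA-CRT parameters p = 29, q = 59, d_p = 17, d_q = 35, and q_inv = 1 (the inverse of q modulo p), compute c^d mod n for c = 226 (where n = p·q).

422

m₁ = c^(d_p) mod p: c ≡ 23 (mod 29), and 23^17 mod 29 = 16.
m₂ = c^(d_q) mod q: c ≡ 49 (mod 59), and 49^35 mod 59 = 9.
h = q_inv·(m₁ − m₂) mod p = 1·(16 − 9) mod 29 = 7.
m = m₂ + h·q = 9 + 7·59 = 422.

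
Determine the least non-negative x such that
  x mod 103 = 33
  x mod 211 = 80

15483

From x ≡ 33 (mod 103) write x = 33 + 103t. Substituting into x ≡ 80 (mod 211) gives 103t ≡ 47 (mod 211), and since 103⁻¹ ≡ 84 (mod 211), t ≡ 150. Hence x ≡ 33 + 103·150 = 15483 (mod 21733).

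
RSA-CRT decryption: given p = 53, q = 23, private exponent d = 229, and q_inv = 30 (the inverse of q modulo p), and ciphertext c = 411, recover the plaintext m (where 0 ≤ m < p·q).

971

d_p = d mod (p−1) = 229 mod 52 = 21; d_q = d mod (q−1) = 9.
m₁ = c^(d_p) mod p: c ≡ 40 (mod 53), and 40^21 mod 53 = 17.
m₂ = c^(d_q) mod q: c ≡ 20 (mod 23), and 20^9 mod 23 = 5.
h = q_inv·(m₁ − m₂) mod p = 30·(17 − 5) mod 53 = 42.
m = m₂ + h·q = 5 + 42·23 = 971.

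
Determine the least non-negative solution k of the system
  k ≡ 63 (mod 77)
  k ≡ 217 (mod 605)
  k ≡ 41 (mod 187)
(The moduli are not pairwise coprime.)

59507

gcd(77, 605) = 11 and 11 | (217 − 63), so the pair is consistent; merging gives k ≡ 217 (mod 4235), where 4235 = lcm(77, 605).
gcd(4235, 187) = 11 and 11 | (41 − 217), so the pair is consistent; merging gives k ≡ 59507 (mod 71995), where 71995 = lcm(4235, 187).
The solution is unique modulo lcm(77, 605, 187) = 71995.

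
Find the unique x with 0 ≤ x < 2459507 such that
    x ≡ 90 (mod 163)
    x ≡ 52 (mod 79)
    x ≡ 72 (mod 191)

1523488

The moduli are pairwise coprime; N = 163·79·191 = 2459507.
N/163 = 15089; 15089 ≡ 93 (mod 163); 93·156 ≡ 1, so inverse 156.
N/79 = 31133; 31133 ≡ 7 (mod 79); 7·34 ≡ 1, so inverse 34.
N/191 = 12877; 12877 ≡ 80 (mod 191); 80·117 ≡ 1, so inverse 117.
x ≡ 90·15089·156 + 52·31133·34 + 72·12877·117 = 375368552.
375368552 mod 2459507 = 1523488.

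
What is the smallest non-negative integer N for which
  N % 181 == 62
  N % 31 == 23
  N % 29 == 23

The moduli are pairwise coprime; M = 181·31·29 = 162719.
M/181 = 899; 899 ≡ 175 (mod 181); 175·30 ≡ 1, so inverse 30.
M/31 = 5249; 5249 ≡ 10 (mod 31); 10·28 ≡ 1, so inverse 28.
M/29 = 5611; 5611 ≡ 14 (mod 29); 14·27 ≡ 1, so inverse 27.
N ≡ 62·899·30 + 23·5249·28 + 23·5611·27 = 8536927.
8536927 mod 162719 = 75539.

75539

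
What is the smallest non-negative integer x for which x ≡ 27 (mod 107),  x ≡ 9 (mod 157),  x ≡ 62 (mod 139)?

The moduli are pairwise coprime; N = 107·157·139 = 2335061.
N/107 = 21823; 21823 ≡ 102 (mod 107); 102·64 ≡ 1, so inverse 64.
N/157 = 14873; 14873 ≡ 115 (mod 157); 115·71 ≡ 1, so inverse 71.
N/139 = 16799; 16799 ≡ 119 (mod 139); 119·132 ≡ 1, so inverse 132.
x ≡ 27·21823·64 + 9·14873·71 + 62·16799·132 = 184697007.
184697007 mod 2335061 = 227188.

227188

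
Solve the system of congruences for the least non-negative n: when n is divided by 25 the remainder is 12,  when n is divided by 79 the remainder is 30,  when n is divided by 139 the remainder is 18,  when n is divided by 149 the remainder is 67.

5986887

The moduli are pairwise coprime; M = 25·79·139·149 = 40904225.
M/25 = 1636169; 1636169 ≡ 19 (mod 25); 19·4 ≡ 1, so inverse 4.
M/79 = 517775; 517775 ≡ 9 (mod 79); 9·44 ≡ 1, so inverse 44.
M/139 = 294275; 294275 ≡ 12 (mod 139); 12·58 ≡ 1, so inverse 58.
M/149 = 274525; 274525 ≡ 67 (mod 149); 67·129 ≡ 1, so inverse 129.
n ≡ 12·1636169·4 + 30·517775·44 + 18·294275·58 + 67·274525·129 = 3441941787.
3441941787 mod 40904225 = 5986887.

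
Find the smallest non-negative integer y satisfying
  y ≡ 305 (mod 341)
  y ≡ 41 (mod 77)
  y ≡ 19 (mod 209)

7125

gcd(341, 77) = 11 and 11 | (41 − 305), so the pair is consistent; merging gives y ≡ 2351 (mod 2387), where 2387 = lcm(341, 77).
gcd(2387, 209) = 11 and 11 | (19 − 2351), so the pair is consistent; merging gives y ≡ 7125 (mod 45353), where 45353 = lcm(2387, 209).
The solution is unique modulo lcm(341, 77, 209) = 45353.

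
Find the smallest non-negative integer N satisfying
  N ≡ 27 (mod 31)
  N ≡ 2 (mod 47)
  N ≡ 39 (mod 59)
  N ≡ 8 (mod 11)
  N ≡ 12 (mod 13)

11063896

The moduli are pairwise coprime; M = 31·47·59·11·13 = 12292709.
M/31 = 396539; 396539 ≡ 18 (mod 31); 18·19 ≡ 1, so inverse 19.
M/47 = 261547; 261547 ≡ 39 (mod 47); 39·41 ≡ 1, so inverse 41.
M/59 = 208351; 208351 ≡ 22 (mod 59); 22·51 ≡ 1, so inverse 51.
M/11 = 1117519; 1117519 ≡ 7 (mod 11); 7·8 ≡ 1, so inverse 8.
M/13 = 945593; 945593 ≡ 12 (mod 13); 12·12 ≡ 1, so inverse 12.
N ≡ 27·396539·19 + 2·261547·41 + 39·208351·51 + 8·1117519·8 + 12·945593·12 = 846968108.
846968108 mod 12292709 = 11063896.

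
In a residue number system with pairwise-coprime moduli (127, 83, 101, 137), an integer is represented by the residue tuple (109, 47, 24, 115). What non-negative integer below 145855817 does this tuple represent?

18439493

The moduli are pairwise coprime; N = 127·83·101·137 = 145855817.
N/127 = 1148471; 1148471 ≡ 10 (mod 127); 10·89 ≡ 1, so inverse 89.
N/83 = 1757299; 1757299 ≡ 23 (mod 83); 23·65 ≡ 1, so inverse 65.
N/101 = 1444117; 1444117 ≡ 19 (mod 101); 19·16 ≡ 1, so inverse 16.
N/137 = 1064641; 1064641 ≡ 14 (mod 137); 14·49 ≡ 1, so inverse 49.
x ≡ 109·1148471·89 + 47·1757299·65 + 24·1444117·16 + 115·1064641·49 = 23063658579.
23063658579 mod 145855817 = 18439493.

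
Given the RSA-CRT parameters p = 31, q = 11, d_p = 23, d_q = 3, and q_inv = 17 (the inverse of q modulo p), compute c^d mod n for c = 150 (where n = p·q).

68

m₁ = c^(d_p) mod p: c ≡ 26 (mod 31), and 26^23 mod 31 = 6.
m₂ = c^(d_q) mod q: c ≡ 7 (mod 11), and 7^3 mod 11 = 2.
h = q_inv·(m₁ − m₂) mod p = 17·(6 − 2) mod 31 = 6.
m = m₂ + h·q = 2 + 6·11 = 68.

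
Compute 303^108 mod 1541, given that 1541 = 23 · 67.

1416

Mod 23: 303 ≡ 4; by Fermat, exponent reduces to 108 mod 22 = 20; 4^20 ≡ 13 (mod 23).
Mod 67: 303 ≡ 35; by Fermat, exponent reduces to 108 mod 66 = 42; 35^42 ≡ 9 (mod 67).
Combine by CRT: x ≡ 13 (mod 23), x ≡ 9 (mod 67) ⇒ x ≡ 1416 (mod 1541).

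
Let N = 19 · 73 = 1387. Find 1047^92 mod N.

Mod 19: 1047 ≡ 2; by Fermat, exponent reduces to 92 mod 18 = 2; 2^2 ≡ 4 (mod 19).
Mod 73: 1047 ≡ 25; by Fermat, exponent reduces to 92 mod 72 = 20; 25^20 ≡ 32 (mod 73).
Combine by CRT: x ≡ 4 (mod 19), x ≡ 32 (mod 73) ⇒ x ≡ 251 (mod 1387).

251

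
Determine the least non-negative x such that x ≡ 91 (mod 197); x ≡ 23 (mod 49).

6001

From x ≡ 91 (mod 197) write x = 91 + 197t. Substituting into x ≡ 23 (mod 49) gives 197t ≡ 30 (mod 49), and since 1⁻¹ ≡ 1 (mod 49), t ≡ 30. Hence x ≡ 91 + 197·30 = 6001 (mod 9653).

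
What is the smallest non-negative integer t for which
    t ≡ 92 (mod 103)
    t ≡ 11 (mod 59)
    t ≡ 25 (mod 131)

294775

The moduli are pairwise coprime; N = 103·59·131 = 796087.
N/103 = 7729; 7729 ≡ 4 (mod 103); 4·26 ≡ 1, so inverse 26.
N/59 = 13493; 13493 ≡ 41 (mod 59); 41·36 ≡ 1, so inverse 36.
N/131 = 6077; 6077 ≡ 51 (mod 131); 51·18 ≡ 1, so inverse 18.
t ≡ 92·7729·26 + 11·13493·36 + 25·6077·18 = 26565646.
26565646 mod 796087 = 294775.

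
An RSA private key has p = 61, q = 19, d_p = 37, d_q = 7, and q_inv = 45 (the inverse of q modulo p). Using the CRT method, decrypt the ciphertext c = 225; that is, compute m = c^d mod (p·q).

606

m₁ = c^(d_p) mod p: c ≡ 42 (mod 61), and 42^37 mod 61 = 57.
m₂ = c^(d_q) mod q: c ≡ 16 (mod 19), and 16^7 mod 19 = 17.
h = q_inv·(m₁ − m₂) mod p = 45·(57 − 17) mod 61 = 31.
m = m₂ + h·q = 17 + 31·19 = 606.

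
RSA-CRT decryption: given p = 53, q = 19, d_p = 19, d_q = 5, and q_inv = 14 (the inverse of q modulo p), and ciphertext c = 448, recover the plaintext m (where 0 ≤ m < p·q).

m₁ = c^(d_p) mod p: c ≡ 24 (mod 53), and 24^19 mod 53 = 28.
m₂ = c^(d_q) mod q: c ≡ 11 (mod 19), and 11^5 mod 19 = 7.
h = q_inv·(m₁ − m₂) mod p = 14·(28 − 7) mod 53 = 29.
m = m₂ + h·q = 7 + 29·19 = 558.

558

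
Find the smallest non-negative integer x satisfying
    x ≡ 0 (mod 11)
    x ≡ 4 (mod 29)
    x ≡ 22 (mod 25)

From x ≡ 0 (mod 11) write x = 0 + 11t. Substituting into x ≡ 4 (mod 29) gives 11t ≡ 4 (mod 29), and since 11⁻¹ ≡ 8 (mod 29), t ≡ 3. Hence x ≡ 0 + 11·3 = 33 (mod 319).
From x ≡ 33 (mod 319) write x = 33 + 319t. Substituting into x ≡ 22 (mod 25) gives 319t ≡ 14 (mod 25), and since 19⁻¹ ≡ 4 (mod 25), t ≡ 6. Hence x ≡ 33 + 319·6 = 1947 (mod 7975).

1947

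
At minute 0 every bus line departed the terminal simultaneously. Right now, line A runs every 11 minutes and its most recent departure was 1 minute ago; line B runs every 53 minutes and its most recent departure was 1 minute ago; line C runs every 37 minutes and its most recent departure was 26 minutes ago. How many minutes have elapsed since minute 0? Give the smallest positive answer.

From t ≡ 1 (mod 11) write t = 1 + 11s. Substituting into t ≡ 1 (mod 53) gives 11s ≡ 0 (mod 53), and since 11⁻¹ ≡ 29 (mod 53), s ≡ 0. Hence t ≡ 1 + 11·0 = 1 (mod 583).
From t ≡ 1 (mod 583) write t = 1 + 583s. Substituting into t ≡ 26 (mod 37) gives 583s ≡ 25 (mod 37), and since 28⁻¹ ≡ 4 (mod 37), s ≡ 26. Hence t ≡ 1 + 583·26 = 15159 (mod 21571).

15159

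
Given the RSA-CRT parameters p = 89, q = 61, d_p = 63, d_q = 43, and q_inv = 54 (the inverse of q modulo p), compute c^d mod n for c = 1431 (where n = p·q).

297

m₁ = c^(d_p) mod p: c ≡ 7 (mod 89), and 7^63 mod 89 = 30.
m₂ = c^(d_q) mod q: c ≡ 28 (mod 61), and 28^43 mod 61 = 53.
h = q_inv·(m₁ − m₂) mod p = 54·(30 − 53) mod 89 = 4.
m = m₂ + h·q = 53 + 4·61 = 297.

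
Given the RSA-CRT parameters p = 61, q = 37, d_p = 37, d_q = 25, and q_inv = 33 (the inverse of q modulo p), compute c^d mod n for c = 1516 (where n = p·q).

1627

m₁ = c^(d_p) mod p: c ≡ 52 (mod 61), and 52^37 mod 61 = 41.
m₂ = c^(d_q) mod q: c ≡ 36 (mod 37), and 36^25 mod 37 = 36.
h = q_inv·(m₁ − m₂) mod p = 33·(41 − 36) mod 61 = 43.
m = m₂ + h·q = 36 + 43·37 = 1627.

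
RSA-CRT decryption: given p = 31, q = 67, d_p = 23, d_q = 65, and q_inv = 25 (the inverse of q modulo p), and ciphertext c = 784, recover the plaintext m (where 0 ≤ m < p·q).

1082

m₁ = c^(d_p) mod p: c ≡ 9 (mod 31), and 9^23 mod 31 = 28.
m₂ = c^(d_q) mod q: c ≡ 47 (mod 67), and 47^65 mod 67 = 10.
h = q_inv·(m₁ − m₂) mod p = 25·(28 − 10) mod 31 = 16.
m = m₂ + h·q = 10 + 16·67 = 1082.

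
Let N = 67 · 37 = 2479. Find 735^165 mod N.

Mod 67: 735 ≡ 65; by Fermat, exponent reduces to 165 mod 66 = 33; 65^33 ≡ 1 (mod 67).
Mod 37: 735 ≡ 32; by Fermat, exponent reduces to 165 mod 36 = 21; 32^21 ≡ 14 (mod 37).
Combine by CRT: x ≡ 1 (mod 67), x ≡ 14 (mod 37) ⇒ x ≡ 939 (mod 2479).

939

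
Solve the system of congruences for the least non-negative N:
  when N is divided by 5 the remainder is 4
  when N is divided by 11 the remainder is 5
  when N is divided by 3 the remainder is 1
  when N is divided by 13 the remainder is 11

The moduli are pairwise coprime; M = 5·11·3·13 = 2145.
M/5 = 429; 429 ≡ 4 (mod 5); 4·4 ≡ 1, so inverse 4.
M/11 = 195; 195 ≡ 8 (mod 11); 8·7 ≡ 1, so inverse 7.
M/3 = 715; 715 ≡ 1 (mod 3), inverse 1.
M/13 = 165; 165 ≡ 9 (mod 13); 9·3 ≡ 1, so inverse 3.
N ≡ 4·429·4 + 5·195·7 + 1·715·1 + 11·165·3 = 19849.
19849 mod 2145 = 544.

544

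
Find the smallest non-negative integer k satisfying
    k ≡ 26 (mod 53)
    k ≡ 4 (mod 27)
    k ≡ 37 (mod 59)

59863

From k ≡ 26 (mod 53) write k = 26 + 53t. Substituting into k ≡ 4 (mod 27) gives 53t ≡ 5 (mod 27), and since 26⁻¹ ≡ 26 (mod 27), t ≡ 22. Hence k ≡ 26 + 53·22 = 1192 (mod 1431).
From k ≡ 1192 (mod 1431) write k = 1192 + 1431t. Substituting into k ≡ 37 (mod 59) gives 1431t ≡ 25 (mod 59), and since 15⁻¹ ≡ 4 (mod 59), t ≡ 41. Hence k ≡ 1192 + 1431·41 = 59863 (mod 84429).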